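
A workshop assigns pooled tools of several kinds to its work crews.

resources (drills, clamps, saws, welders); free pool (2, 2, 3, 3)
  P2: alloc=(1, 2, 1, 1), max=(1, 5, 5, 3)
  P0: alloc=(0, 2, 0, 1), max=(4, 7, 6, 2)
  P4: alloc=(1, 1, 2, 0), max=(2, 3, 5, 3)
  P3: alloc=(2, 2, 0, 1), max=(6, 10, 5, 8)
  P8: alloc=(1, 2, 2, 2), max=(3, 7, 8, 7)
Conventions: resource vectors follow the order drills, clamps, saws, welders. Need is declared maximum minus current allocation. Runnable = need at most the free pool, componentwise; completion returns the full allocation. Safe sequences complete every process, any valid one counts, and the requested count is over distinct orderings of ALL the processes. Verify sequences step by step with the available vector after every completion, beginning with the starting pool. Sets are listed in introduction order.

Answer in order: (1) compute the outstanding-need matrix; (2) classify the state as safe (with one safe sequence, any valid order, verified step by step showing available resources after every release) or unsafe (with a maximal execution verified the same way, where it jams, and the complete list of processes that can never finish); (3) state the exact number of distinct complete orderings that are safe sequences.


(1) Outstanding need per process (order drills, clamps, saws, welders):
  P2: (0, 3, 4, 2)
  P0: (4, 5, 6, 1)
  P4: (1, 2, 3, 3)
  P3: (4, 8, 5, 7)
  P8: (2, 5, 6, 5)
(2) SAFE. One safe sequence: P4, P2, P0, P8, P3.
Key observation: the order's first zero-slack moment is P4 ((1, 2, 3, 3) needed, (2, 2, 3, 3) free — a requested resource with nothing to spare).
Step-by-step check:
  pool = (2, 2, 3, 3)
  P4: need (1, 2, 3, 3) fits (2, 2, 3, 3); releases (1, 1, 2, 0), pool now (3, 3, 5, 3)
  P2: need (0, 3, 4, 2) fits (3, 3, 5, 3); releases (1, 2, 1, 1), pool now (4, 5, 6, 4)
  P0: need (4, 5, 6, 1) fits (4, 5, 6, 4); releases (0, 2, 0, 1), pool now (4, 7, 6, 5)
  P8: need (2, 5, 6, 5) fits (4, 7, 6, 5); releases (1, 2, 2, 2), pool now (5, 9, 8, 7)
  P3: need (4, 8, 5, 7) fits (5, 9, 8, 7); releases (2, 2, 0, 1), pool now (7, 11, 8, 8)
(3) Exactly 1 of the possible complete orderings is a safe sequence.


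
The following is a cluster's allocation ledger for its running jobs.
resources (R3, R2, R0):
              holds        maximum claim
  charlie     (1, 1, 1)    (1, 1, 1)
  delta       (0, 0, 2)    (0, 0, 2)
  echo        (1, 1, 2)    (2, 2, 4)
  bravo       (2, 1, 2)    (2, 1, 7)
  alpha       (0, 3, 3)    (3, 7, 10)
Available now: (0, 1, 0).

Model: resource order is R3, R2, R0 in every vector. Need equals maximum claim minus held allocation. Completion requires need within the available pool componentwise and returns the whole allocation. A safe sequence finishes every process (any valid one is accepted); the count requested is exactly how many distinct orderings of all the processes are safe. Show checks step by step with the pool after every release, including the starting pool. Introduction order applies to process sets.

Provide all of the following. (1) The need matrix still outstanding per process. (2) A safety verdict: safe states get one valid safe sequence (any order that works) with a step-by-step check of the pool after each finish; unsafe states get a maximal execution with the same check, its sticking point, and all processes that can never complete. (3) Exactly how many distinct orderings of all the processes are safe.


(1) Need matrix, components ordered R3, R2, R0:
  charlie: (0, 0, 0)
  delta: (0, 0, 0)
  echo: (1, 1, 2)
  bravo: (0, 0, 5)
  alpha: (3, 4, 7)
(2) SAFE — a valid safe sequence is charlie, delta, echo, bravo, alpha.
Key observation: the order's first zero-slack moment is echo ((1, 1, 2) needed, (1, 2, 3) free — a requested resource with nothing to spare).
Check, step by step:
  pool = (0, 1, 0)
  run charlie (needs (0, 0, 0), free (0, 1, 0)); after release of (1, 1, 1) the pool is (1, 2, 1)
  run delta (needs (0, 0, 0), free (1, 2, 1)); after release of (0, 0, 2) the pool is (1, 2, 3)
  run echo (needs (1, 1, 2), free (1, 2, 3)); after release of (1, 1, 2) the pool is (2, 3, 5)
  run bravo (needs (0, 0, 5), free (2, 3, 5)); after release of (2, 1, 2) the pool is (4, 4, 7)
  run alpha (needs (3, 4, 7), free (4, 4, 7)); after release of (0, 3, 3) the pool is (4, 7, 10)
(3) The exact count: 2 of the possible complete orderings are safe sequences.


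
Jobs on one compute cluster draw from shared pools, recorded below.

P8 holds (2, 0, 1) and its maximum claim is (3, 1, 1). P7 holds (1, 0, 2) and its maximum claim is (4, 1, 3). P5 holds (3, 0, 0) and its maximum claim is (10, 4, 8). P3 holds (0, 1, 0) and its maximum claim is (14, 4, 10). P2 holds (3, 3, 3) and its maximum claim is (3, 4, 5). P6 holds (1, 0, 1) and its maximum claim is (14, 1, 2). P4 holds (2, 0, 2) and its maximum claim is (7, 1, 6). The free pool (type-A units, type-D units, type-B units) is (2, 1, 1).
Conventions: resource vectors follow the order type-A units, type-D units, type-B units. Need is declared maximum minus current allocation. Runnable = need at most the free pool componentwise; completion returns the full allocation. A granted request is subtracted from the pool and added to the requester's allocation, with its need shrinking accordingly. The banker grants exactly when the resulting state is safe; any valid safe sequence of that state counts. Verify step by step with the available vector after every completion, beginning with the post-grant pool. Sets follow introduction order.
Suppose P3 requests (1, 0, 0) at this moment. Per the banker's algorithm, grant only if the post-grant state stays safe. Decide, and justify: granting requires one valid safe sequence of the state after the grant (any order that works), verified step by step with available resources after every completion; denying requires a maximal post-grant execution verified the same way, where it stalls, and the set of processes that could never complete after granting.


DENY: after the grant no complete ordering would exist.
Key observation: P8, P2, P4, P7, P5 can finish, but then (12, 4, 9) is all there is, and the blocked group's type-A units demands exceed it.
On the post-grant state, P8, P2, P4, P7, P5 is a maximal run — nothing extends it. Check, step by step:
  pool = (1, 1, 1)
  run P8 (needs (1, 1, 0), free (1, 1, 1)); after release of (2, 0, 1) the pool is (3, 1, 2)
  run P2 (needs (0, 1, 2), free (3, 1, 2)); after release of (3, 3, 3) the pool is (6, 4, 5)
  run P4 (needs (5, 1, 4), free (6, 4, 5)); after release of (2, 0, 2) the pool is (8, 4, 7)
  run P7 (needs (3, 1, 1), free (8, 4, 7)); after release of (1, 0, 2) the pool is (9, 4, 9)
  run P5 (needs (7, 4, 8), free (9, 4, 9)); after release of (3, 0, 0) the pool is (12, 4, 9)
  blocked: P3 wants (13, 3, 10), pool (12, 4, 9) — not enough type-A units and type-B units
  blocked: P6 wants (13, 1, 1), pool (12, 4, 9) — not enough type-A units
Processes that could never finish after the grant: P3 and P6.


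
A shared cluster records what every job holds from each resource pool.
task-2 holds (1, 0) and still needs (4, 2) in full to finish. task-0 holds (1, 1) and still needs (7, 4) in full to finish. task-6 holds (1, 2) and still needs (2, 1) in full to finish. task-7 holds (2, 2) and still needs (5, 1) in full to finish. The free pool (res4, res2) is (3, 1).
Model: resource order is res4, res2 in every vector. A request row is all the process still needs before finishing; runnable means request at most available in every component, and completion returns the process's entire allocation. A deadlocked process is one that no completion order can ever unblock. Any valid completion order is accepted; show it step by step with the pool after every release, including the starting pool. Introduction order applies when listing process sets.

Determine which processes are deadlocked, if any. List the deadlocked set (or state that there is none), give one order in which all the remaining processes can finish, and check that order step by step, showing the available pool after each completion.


No process is deadlocked.
Key observation: task-6 fits the free pool immediately, and its release cascades until everyone finishes.
One completion order for the rest: task-6, task-2, task-7, task-0. Check, step by step:
  pool = (3, 1)
  task-6: need (2, 1) fits (3, 1); releases (1, 2), pool now (4, 3)
  task-2: need (4, 2) fits (4, 3); releases (1, 0), pool now (5, 3)
  task-7: need (5, 1) fits (5, 3); releases (2, 2), pool now (7, 5)
  task-0: need (7, 4) fits (7, 5); releases (1, 1), pool now (8, 6)


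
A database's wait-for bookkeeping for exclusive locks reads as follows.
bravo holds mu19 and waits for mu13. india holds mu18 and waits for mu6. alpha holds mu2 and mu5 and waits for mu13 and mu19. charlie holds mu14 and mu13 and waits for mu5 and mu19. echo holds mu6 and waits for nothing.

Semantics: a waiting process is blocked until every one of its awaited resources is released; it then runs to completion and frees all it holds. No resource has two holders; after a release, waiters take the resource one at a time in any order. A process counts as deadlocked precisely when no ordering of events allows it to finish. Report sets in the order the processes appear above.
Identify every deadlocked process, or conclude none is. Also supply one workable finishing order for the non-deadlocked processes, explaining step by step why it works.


Deadlocked set: bravo, alpha and charlie.
Key observation: the loop bravo -> charlie -> bravo blocks itself forever; alpha is caught in further circular waits.
A valid finishing order for the others: echo, india.
Step-by-step check:
  echo: no waits; runs immediately, freeing mu6
  run india (all its waits — mu6 — are resolved); releases mu18


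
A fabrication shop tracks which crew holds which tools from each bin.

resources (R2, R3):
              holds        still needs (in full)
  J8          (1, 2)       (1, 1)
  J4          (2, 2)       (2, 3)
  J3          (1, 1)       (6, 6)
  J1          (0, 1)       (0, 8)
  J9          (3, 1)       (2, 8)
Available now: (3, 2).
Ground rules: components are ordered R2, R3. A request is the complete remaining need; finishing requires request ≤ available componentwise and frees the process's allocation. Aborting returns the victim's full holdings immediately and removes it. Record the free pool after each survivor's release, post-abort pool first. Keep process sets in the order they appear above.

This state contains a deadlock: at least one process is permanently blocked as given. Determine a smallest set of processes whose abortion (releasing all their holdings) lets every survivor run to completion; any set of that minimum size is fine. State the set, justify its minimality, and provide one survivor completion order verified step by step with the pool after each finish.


Minimum abort set: J1.
Key observation: the deadlocked J9 becomes finishable only because J1 released (0, 1); it completes at step 4 below.
Minimality: the empty abort set fails — the state is deadlocked as it stands.
The survivors complete as J8, J4, J3, J9. Walking it through (starting from the post-abort pool):
  pool = (3, 3)
  run J8 (needs (1, 1), free (3, 3)); after release of (1, 2) the pool is (4, 5)
  run J4 (needs (2, 3), free (4, 5)); after release of (2, 2) the pool is (6, 7)
  run J3 (needs (6, 6), free (6, 7)); after release of (1, 1) the pool is (7, 8)
  run J9 (needs (2, 8), free (7, 8)); after release of (3, 1) the pool is (10, 9)


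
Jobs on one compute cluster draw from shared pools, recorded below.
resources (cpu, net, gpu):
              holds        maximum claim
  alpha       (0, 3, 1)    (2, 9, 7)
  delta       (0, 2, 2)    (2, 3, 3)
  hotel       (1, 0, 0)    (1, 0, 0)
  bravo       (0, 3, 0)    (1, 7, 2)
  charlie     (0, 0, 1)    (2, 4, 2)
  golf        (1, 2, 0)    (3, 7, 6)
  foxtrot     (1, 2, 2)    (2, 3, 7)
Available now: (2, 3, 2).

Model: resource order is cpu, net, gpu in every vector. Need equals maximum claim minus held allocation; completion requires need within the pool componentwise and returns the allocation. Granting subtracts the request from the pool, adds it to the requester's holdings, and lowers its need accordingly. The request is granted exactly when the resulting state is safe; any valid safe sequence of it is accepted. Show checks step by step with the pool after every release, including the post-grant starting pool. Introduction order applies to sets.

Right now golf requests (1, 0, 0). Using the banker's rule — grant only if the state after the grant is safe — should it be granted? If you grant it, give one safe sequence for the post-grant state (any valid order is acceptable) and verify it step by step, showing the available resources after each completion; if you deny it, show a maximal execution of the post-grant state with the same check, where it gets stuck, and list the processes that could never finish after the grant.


GRANT: granting preserves safety; a valid post-grant sequence is hotel, delta, charlie, foxtrot, alpha, bravo, golf.
Key observation: the transfer keeps a workable pool ((1, 3, 2)); hotel starts the safe sequence.
Check on the post-grant state, step by step:
  pool = (1, 3, 2)
  run hotel (needs (0, 0, 0), free (1, 3, 2)); after release of (1, 0, 0) the pool is (2, 3, 2)
  run delta (needs (2, 1, 1), free (2, 3, 2)); after release of (0, 2, 2) the pool is (2, 5, 4)
  run charlie (needs (2, 4, 1), free (2, 5, 4)); after release of (0, 0, 1) the pool is (2, 5, 5)
  run foxtrot (needs (1, 1, 5), free (2, 5, 5)); after release of (1, 2, 2) the pool is (3, 7, 7)
  run alpha (needs (2, 6, 6), free (3, 7, 7)); after release of (0, 3, 1) the pool is (3, 10, 8)
  run bravo (needs (1, 4, 2), free (3, 10, 8)); after release of (0, 3, 0) the pool is (3, 13, 8)
  run golf (needs (1, 5, 6), free (3, 13, 8)); after release of (2, 2, 0) the pool is (5, 15, 8)


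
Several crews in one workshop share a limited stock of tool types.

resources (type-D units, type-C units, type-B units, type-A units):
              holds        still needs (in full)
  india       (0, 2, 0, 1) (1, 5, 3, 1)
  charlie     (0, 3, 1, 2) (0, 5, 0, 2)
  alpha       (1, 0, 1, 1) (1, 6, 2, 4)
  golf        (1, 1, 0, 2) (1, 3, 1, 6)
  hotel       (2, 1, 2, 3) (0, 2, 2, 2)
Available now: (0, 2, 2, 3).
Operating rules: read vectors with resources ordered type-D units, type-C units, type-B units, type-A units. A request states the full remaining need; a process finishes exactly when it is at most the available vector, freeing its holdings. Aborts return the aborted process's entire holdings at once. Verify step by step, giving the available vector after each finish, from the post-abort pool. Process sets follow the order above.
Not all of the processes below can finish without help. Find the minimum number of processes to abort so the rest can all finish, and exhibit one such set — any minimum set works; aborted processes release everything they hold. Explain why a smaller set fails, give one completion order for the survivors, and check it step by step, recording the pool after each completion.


Abort charlie.
Key observation: alpha was stuck for good until charlie gave back (0, 3, 1, 2); in the order shown it finishes at step 3.
Why nothing smaller works: aborting no one leaves the state deadlocked as given.
The survivors complete as hotel, golf, alpha, india. Step-by-step check (starting from the post-abort pool):
  pool = (0, 5, 3, 5)
  run hotel (needs (0, 2, 2, 2), free (0, 5, 3, 5)); after release of (2, 1, 2, 3) the pool is (2, 6, 5, 8)
  run golf (needs (1, 3, 1, 6), free (2, 6, 5, 8)); after release of (1, 1, 0, 2) the pool is (3, 7, 5, 10)
  run alpha (needs (1, 6, 2, 4), free (3, 7, 5, 10)); after release of (1, 0, 1, 1) the pool is (4, 7, 6, 11)
  run india (needs (1, 5, 3, 1), free (4, 7, 6, 11)); after release of (0, 2, 0, 1) the pool is (4, 9, 6, 12)


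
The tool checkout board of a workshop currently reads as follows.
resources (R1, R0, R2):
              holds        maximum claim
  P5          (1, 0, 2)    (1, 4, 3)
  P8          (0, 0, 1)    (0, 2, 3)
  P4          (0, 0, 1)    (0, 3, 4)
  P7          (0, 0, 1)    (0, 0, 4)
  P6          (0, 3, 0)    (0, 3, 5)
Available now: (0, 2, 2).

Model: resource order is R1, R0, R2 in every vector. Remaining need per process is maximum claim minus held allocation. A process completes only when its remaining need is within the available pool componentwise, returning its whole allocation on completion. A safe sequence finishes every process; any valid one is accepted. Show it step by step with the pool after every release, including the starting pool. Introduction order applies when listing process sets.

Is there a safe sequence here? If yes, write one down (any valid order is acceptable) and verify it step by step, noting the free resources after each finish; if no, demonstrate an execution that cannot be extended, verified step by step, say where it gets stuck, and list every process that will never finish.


UNSAFE — no complete ordering exists.
Key observation: after P8, P7 the pool peaks at (0, 2, 4), and each blocked process is short somewhere: P5 on R0; P4 on R0; P6 on R2.
A maximal execution: P8, P7 — then nothing else fits. Verifying each step:
  pool = (0, 2, 2)
  run P8 (needs (0, 2, 2), free (0, 2, 2)); after release of (0, 0, 1) the pool is (0, 2, 3)
  run P7 (needs (0, 0, 3), free (0, 2, 3)); after release of (0, 0, 1) the pool is (0, 2, 4)
  P5 still needs (0, 4, 1) but only (0, 2, 4) is free — short on R0
  P4 still needs (0, 3, 3) but only (0, 2, 4) is free — short on R0
  P6 still needs (0, 0, 5) but only (0, 2, 4) is free — short on R2
Processes that can never finish: P5, P4 and P6.


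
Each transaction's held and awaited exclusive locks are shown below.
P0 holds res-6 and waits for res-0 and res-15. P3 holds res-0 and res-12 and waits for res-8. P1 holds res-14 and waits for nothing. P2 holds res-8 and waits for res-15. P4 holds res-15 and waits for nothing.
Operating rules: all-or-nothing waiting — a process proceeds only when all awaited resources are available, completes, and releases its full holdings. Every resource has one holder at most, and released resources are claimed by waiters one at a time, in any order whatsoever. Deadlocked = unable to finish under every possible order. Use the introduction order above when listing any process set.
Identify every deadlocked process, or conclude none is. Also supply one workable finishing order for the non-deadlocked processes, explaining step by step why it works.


The deadlocked set is empty.
Key observation: no waiting chain loops back on itself — every chain ends at a process that waits on nothing, so everyone eventually runs.
The rest can finish in the order P4, P2, P3, P0, P1.
Check, step by step:
  P4 waits on nothing -> runs at once and releases res-15
  run P2 (all its waits — res-15 — are resolved); releases res-8
  run P3 (all its waits — res-8 — are resolved); releases res-0 and res-12
  run P0 (all its waits — res-0 and res-15 — are resolved); releases res-6
  P1 waits on nothing -> runs at once and releases res-14


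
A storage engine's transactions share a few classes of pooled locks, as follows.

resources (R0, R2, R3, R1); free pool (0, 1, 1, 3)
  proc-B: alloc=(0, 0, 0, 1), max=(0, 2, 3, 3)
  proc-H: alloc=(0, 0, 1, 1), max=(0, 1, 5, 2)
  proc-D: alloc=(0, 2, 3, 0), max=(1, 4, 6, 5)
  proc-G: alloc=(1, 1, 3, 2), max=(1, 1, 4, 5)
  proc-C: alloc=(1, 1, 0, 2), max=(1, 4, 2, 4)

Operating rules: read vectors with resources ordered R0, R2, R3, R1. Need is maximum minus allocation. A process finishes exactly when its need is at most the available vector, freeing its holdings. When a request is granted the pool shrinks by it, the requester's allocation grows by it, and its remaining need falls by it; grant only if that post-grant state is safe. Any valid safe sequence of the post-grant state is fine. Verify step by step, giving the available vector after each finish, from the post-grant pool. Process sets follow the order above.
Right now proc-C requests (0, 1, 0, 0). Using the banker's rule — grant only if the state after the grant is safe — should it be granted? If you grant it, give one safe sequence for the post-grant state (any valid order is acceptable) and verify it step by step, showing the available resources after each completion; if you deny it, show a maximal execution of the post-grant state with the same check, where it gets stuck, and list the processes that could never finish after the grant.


DENY. Granting would leave the state unsafe.
Key observation: after proc-G, proc-H complete, (1, 1, 5, 6) is the best the pool ever gets, yet each leftover process wants more R2.
On the post-grant state, proc-G, proc-H is a maximal run — nothing extends it. Step-by-step check:
  pool = (0, 0, 1, 3)
  proc-G needs (0, 0, 1, 3) <= (0, 0, 1, 3) -> finishes; pool += (1, 1, 3, 2) = (1, 1, 4, 5)
  proc-H needs (0, 1, 4, 1) <= (1, 1, 4, 5) -> finishes; pool += (0, 0, 1, 1) = (1, 1, 5, 6)
  proc-B cannot run: need (0, 2, 3, 2) vs free (1, 1, 5, 6) (insufficient R2)
  proc-D cannot run: need (1, 2, 3, 5) vs free (1, 1, 5, 6) (insufficient R2)
  proc-C cannot run: need (0, 2, 2, 2) vs free (1, 1, 5, 6) (insufficient R2)
Had the request been granted, proc-B, proc-D and proc-C could never finish.


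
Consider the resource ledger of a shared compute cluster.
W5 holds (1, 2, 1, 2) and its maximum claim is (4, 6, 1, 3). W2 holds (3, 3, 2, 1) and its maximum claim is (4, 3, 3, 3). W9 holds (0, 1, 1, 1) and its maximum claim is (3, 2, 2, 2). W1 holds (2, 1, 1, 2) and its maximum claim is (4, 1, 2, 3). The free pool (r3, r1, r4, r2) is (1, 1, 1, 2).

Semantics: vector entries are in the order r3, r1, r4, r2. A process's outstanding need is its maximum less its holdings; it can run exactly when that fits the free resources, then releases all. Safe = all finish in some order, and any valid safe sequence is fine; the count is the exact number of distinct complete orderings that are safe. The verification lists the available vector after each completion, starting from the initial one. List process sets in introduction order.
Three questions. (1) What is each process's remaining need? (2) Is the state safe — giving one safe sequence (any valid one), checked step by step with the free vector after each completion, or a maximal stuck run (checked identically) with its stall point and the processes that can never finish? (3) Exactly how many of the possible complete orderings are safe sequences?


(1) Need matrix, components ordered r3, r1, r4, r2:
  W5: (3, 4, 0, 1)
  W2: (1, 0, 1, 2)
  W9: (3, 1, 1, 1)
  W1: (2, 0, 1, 1)
(2) SAFE — a valid safe sequence is W2, W5, W1, W9.
Key observation: reading the order forward, W2 is the first process whose need (1, 0, 1, 2) meets the free pool (1, 1, 1, 2) exactly on a resource it requests.
Walking it through:
  pool = (1, 1, 1, 2)
  run W2 (needs (1, 0, 1, 2), free (1, 1, 1, 2)); after release of (3, 3, 2, 1) the pool is (4, 4, 3, 3)
  run W5 (needs (3, 4, 0, 1), free (4, 4, 3, 3)); after release of (1, 2, 1, 2) the pool is (5, 6, 4, 5)
  run W1 (needs (2, 0, 1, 1), free (5, 6, 4, 5)); after release of (2, 1, 1, 2) the pool is (7, 7, 5, 7)
  run W9 (needs (3, 1, 1, 1), free (7, 7, 5, 7)); after release of (0, 1, 1, 1) the pool is (7, 8, 6, 8)
(3) Precisely 6 of the possible complete orderings are safe sequences.


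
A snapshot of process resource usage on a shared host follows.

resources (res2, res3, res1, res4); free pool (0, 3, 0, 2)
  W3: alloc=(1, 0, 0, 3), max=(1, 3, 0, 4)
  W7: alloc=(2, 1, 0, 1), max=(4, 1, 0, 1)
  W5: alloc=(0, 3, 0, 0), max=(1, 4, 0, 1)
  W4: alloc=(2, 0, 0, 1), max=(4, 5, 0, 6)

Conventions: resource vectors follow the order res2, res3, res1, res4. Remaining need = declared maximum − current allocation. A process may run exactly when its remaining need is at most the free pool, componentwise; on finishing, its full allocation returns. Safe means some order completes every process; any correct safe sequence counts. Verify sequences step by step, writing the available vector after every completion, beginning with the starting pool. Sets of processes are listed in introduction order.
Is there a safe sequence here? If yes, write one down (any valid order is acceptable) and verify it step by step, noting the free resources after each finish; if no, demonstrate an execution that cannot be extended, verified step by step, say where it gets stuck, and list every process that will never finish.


UNSAFE — no complete ordering exists.
Key observation: once W3, W5 finish, the pool peaks at (1, 6, 0, 5) — and every remaining process still needs more res2 than that.
Going as far as possible: W3, W5; after that, nothing fits. Verifying each step:
  pool = (0, 3, 0, 2)
  W3 needs (0, 3, 0, 1) <= (0, 3, 0, 2) -> finishes; pool += (1, 0, 0, 3) = (1, 3, 0, 5)
  W5 needs (1, 1, 0, 1) <= (1, 3, 0, 5) -> finishes; pool += (0, 3, 0, 0) = (1, 6, 0, 5)
  W7 still needs (2, 0, 0, 0) but only (1, 6, 0, 5) is free — short on res2
  W4 still needs (2, 5, 0, 5) but only (1, 6, 0, 5) is free — short on res2
Never able to finish: W7 and W4.


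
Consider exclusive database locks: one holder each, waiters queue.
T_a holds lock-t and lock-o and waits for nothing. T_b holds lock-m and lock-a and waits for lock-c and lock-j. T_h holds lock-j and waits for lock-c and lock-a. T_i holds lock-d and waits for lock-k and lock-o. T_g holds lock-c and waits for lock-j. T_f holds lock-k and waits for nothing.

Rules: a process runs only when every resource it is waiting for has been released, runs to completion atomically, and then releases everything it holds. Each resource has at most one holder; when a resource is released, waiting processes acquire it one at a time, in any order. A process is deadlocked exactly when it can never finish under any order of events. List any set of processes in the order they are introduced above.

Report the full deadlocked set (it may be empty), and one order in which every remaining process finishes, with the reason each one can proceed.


Deadlocked set: T_b, T_h and T_g.
Key observation: nobody on the ring T_b -> T_h -> T_b can start until another member finishes, which never happens; T_g is caught in further circular waits.
A valid finishing order for the others: T_a, T_f, T_i.
Check, step by step:
  run T_a (it waits on nothing); releases lock-t and lock-o
  run T_f (it waits on nothing); releases lock-k
  T_i waits on lock-k and lock-o — all released -> runs and releases lock-d


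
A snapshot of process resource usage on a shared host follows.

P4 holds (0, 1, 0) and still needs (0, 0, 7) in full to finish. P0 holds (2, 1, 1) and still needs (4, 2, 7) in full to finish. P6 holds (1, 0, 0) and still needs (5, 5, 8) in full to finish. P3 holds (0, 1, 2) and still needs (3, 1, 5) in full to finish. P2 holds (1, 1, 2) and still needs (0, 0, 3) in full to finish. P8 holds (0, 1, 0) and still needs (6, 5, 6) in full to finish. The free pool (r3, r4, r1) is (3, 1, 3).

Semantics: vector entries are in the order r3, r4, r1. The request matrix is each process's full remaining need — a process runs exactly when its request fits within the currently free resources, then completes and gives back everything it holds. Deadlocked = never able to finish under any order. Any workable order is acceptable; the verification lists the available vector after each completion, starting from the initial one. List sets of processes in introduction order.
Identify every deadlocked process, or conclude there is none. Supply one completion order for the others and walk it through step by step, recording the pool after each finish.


The deadlocked set is empty.
Key observation: P2 leads a chain of completions in which each release enables another process.
One completion order for the rest: P2, P3, P4, P0, P6, P8. Verifying each step:
  pool = (3, 1, 3)
  P2: need (0, 0, 3) fits (3, 1, 3); releases (1, 1, 2), pool now (4, 2, 5)
  P3: need (3, 1, 5) fits (4, 2, 5); releases (0, 1, 2), pool now (4, 3, 7)
  P4: need (0, 0, 7) fits (4, 3, 7); releases (0, 1, 0), pool now (4, 4, 7)
  P0: need (4, 2, 7) fits (4, 4, 7); releases (2, 1, 1), pool now (6, 5, 8)
  P6: need (5, 5, 8) fits (6, 5, 8); releases (1, 0, 0), pool now (7, 5, 8)
  P8: need (6, 5, 6) fits (7, 5, 8); releases (0, 1, 0), pool now (7, 6, 8)


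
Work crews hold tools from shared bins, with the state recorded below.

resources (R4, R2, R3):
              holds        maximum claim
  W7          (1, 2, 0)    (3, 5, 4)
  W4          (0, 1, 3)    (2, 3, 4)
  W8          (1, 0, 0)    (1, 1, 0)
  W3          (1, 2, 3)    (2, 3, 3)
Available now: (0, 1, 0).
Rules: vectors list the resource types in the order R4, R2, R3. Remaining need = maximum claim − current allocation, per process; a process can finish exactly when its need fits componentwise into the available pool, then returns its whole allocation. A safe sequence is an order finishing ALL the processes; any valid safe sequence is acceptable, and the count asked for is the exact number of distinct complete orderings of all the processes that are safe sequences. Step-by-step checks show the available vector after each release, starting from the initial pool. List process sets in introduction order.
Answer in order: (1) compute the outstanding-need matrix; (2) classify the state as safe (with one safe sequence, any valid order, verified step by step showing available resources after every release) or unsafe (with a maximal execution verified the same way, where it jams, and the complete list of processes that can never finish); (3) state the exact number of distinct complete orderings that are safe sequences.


(1) Remaining need (order R4, R2, R3):
  W7: (2, 3, 4)
  W4: (2, 2, 1)
  W8: (0, 1, 0)
  W3: (1, 1, 0)
(2) The state is SAFE; one workable sequence: W8, W3, W4, W7.
Key observation: the first exact fit in this order is W8 — it needs (0, 1, 0) with (0, 1, 0) free, meeting a requested resource to the last unit.
Verifying each step:
  pool = (0, 1, 0)
  W8: need (0, 1, 0) fits (0, 1, 0); releases (1, 0, 0), pool now (1, 1, 0)
  W3: need (1, 1, 0) fits (1, 1, 0); releases (1, 2, 3), pool now (2, 3, 3)
  W4: need (2, 2, 1) fits (2, 3, 3); releases (0, 1, 3), pool now (2, 4, 6)
  W7: need (2, 3, 4) fits (2, 4, 6); releases (1, 2, 0), pool now (3, 6, 6)
(3) The exact count: 1 of the possible complete orderings is a safe sequence.


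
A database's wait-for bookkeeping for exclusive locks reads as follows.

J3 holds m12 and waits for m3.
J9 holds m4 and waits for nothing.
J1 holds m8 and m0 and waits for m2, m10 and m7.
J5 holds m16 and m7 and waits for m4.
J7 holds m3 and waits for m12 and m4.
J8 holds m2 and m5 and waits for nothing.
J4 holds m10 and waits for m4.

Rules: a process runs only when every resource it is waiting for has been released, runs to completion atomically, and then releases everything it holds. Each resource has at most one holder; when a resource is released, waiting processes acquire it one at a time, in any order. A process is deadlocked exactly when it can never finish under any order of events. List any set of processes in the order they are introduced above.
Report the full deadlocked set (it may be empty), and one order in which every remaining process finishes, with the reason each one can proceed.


The deadlocked set is J3 and J7.
Key observation: along J3 -> J7 -> J3, each member waits on what the next one holds — a deadlock; no other process is dragged down with it.
One completion order for the rest: J8, J9, J4, J5, J1.
Step-by-step check:
  run J8 (it waits on nothing); releases m2 and m5
  run J9 (it waits on nothing); releases m4
  J4 waits on m4 — all released -> runs and releases m10
  J5 waits on m4 — all released -> runs and releases m16 and m7
  J1 waits on m2, m10 and m7 — all released -> runs and releases m8 and m0


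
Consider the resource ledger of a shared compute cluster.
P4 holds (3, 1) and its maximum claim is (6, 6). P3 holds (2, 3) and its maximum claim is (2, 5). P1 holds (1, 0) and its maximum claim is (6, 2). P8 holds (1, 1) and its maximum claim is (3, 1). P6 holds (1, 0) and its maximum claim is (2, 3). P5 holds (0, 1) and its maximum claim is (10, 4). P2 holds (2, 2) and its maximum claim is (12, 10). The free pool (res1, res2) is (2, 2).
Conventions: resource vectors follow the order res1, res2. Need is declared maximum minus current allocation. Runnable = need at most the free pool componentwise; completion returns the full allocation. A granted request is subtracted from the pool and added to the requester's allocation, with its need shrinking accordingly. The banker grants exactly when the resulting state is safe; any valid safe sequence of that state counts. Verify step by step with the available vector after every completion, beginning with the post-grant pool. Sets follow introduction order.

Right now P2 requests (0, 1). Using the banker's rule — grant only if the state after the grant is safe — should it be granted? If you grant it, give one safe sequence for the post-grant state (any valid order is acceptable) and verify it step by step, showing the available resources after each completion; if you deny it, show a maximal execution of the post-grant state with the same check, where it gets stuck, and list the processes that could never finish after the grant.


GRANT: granting preserves safety; a valid post-grant sequence is P8, P3, P1, P4, P6, P5, P2.
Key observation: granting shrinks the pool to (2, 1), yet P8 still fits and the chain goes through.
Check on the post-grant state, step by step:
  pool = (2, 1)
  run P8 (needs (2, 0), free (2, 1)); after release of (1, 1) the pool is (3, 2)
  run P3 (needs (0, 2), free (3, 2)); after release of (2, 3) the pool is (5, 5)
  run P1 (needs (5, 2), free (5, 5)); after release of (1, 0) the pool is (6, 5)
  run P4 (needs (3, 5), free (6, 5)); after release of (3, 1) the pool is (9, 6)
  run P6 (needs (1, 3), free (9, 6)); after release of (1, 0) the pool is (10, 6)
  run P5 (needs (10, 3), free (10, 6)); after release of (0, 1) the pool is (10, 7)
  run P2 (needs (10, 7), free (10, 7)); after release of (2, 3) the pool is (12, 10)


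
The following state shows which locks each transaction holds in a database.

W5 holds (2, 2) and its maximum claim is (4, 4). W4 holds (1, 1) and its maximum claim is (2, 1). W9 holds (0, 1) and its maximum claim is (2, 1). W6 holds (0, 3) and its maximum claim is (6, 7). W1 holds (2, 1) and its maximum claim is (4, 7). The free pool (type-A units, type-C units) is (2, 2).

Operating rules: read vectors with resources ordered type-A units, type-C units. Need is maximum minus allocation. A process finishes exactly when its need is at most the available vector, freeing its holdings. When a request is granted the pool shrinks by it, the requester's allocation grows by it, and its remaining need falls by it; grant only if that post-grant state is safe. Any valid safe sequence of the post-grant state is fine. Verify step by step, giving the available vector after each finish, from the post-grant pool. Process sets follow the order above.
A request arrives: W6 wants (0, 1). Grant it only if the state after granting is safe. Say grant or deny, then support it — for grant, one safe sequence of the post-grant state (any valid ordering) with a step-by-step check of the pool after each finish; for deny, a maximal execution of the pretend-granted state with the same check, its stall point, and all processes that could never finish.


DENY: after the grant no complete ordering would exist.
Key observation: after W9, W5, W4 the pool peaks at (5, 5), and each blocked process is short somewhere: W6 on type-A units; W1 on type-C units.
On the post-grant state, W9, W5, W4 is a maximal run — nothing extends it. Check, step by step:
  pool = (2, 1)
  run W9 (needs (2, 0), free (2, 1)); after release of (0, 1) the pool is (2, 2)
  run W5 (needs (2, 2), free (2, 2)); after release of (2, 2) the pool is (4, 4)
  run W4 (needs (1, 0), free (4, 4)); after release of (1, 1) the pool is (5, 5)
  W6 still needs (6, 3) but only (5, 5) is free — short on type-A units
  W1 still needs (2, 6) but only (5, 5) is free — short on type-C units
Processes that could never finish after the grant: W6 and W1.


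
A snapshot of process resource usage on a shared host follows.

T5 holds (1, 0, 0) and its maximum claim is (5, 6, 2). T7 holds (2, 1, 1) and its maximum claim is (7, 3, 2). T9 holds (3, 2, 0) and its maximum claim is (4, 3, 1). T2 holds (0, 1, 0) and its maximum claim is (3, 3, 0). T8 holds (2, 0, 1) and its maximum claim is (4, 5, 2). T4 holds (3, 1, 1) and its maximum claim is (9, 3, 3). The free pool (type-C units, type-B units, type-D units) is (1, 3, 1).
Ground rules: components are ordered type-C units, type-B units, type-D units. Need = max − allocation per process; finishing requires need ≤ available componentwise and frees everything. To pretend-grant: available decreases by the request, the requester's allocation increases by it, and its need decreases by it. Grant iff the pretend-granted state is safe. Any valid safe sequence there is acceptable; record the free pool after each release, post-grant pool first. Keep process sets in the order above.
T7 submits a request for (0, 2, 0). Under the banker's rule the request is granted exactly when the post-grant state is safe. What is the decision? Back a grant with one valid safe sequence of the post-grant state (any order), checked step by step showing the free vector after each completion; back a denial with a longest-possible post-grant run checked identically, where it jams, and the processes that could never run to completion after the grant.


DENY: after the grant no complete ordering would exist.
Key observation: after T9, T2 the pool peaks at (4, 4, 1), and each blocked process is short somewhere: T5 on type-B units, type-D units; T7 on type-C units; T8 on type-B units; T4 on type-C units, type-D units.
On the post-grant state, T9, T2 is a maximal run — nothing extends it. Verifying each step:
  pool = (1, 1, 1)
  T9 needs (1, 1, 1) <= (1, 1, 1) -> finishes; pool += (3, 2, 0) = (4, 3, 1)
  T2 needs (3, 2, 0) <= (4, 3, 1) -> finishes; pool += (0, 1, 0) = (4, 4, 1)
  blocked: T5 wants (4, 6, 2), pool (4, 4, 1) — not enough type-B units and type-D units
  blocked: T7 wants (5, 0, 1), pool (4, 4, 1) — not enough type-C units
  blocked: T8 wants (2, 5, 1), pool (4, 4, 1) — not enough type-B units
  blocked: T4 wants (6, 2, 2), pool (4, 4, 1) — not enough type-C units and type-D units
Had the request been granted, T5, T7, T8 and T4 could never finish.


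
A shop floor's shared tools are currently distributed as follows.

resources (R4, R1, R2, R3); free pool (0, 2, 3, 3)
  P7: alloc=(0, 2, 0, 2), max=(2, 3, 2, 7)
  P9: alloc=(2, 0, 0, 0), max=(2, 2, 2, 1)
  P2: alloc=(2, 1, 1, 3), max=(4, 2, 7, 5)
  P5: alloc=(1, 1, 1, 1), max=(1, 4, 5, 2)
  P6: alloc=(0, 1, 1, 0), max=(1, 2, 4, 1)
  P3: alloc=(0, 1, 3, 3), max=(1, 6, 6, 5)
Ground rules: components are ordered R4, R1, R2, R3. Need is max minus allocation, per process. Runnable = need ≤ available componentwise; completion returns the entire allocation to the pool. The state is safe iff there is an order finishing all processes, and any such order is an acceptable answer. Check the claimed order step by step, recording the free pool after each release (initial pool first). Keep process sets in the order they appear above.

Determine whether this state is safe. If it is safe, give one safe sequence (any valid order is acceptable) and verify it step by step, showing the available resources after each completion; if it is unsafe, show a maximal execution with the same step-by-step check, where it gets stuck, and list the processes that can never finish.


The state is UNSAFE.
Key observation: after P9, P6, P5 the pool peaks at (3, 4, 5, 4), and each blocked process is short somewhere: P7 on R3; P2 on R2; P3 on R1.
A maximal execution: P9, P6, P5 — then nothing else fits. Walking it through:
  pool = (0, 2, 3, 3)
  P9: need (0, 2, 2, 1) fits (0, 2, 3, 3); releases (2, 0, 0, 0), pool now (2, 2, 3, 3)
  P6: need (1, 1, 3, 1) fits (2, 2, 3, 3); releases (0, 1, 1, 0), pool now (2, 3, 4, 3)
  P5: need (0, 3, 4, 1) fits (2, 3, 4, 3); releases (1, 1, 1, 1), pool now (3, 4, 5, 4)
  P7 still needs (2, 1, 2, 5) but only (3, 4, 5, 4) is free — short on R3
  P2 still needs (2, 1, 6, 2) but only (3, 4, 5, 4) is free — short on R2
  P3 still needs (1, 5, 3, 2) but only (3, 4, 5, 4) is free — short on R1
Never able to finish: P7, P2 and P3.
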